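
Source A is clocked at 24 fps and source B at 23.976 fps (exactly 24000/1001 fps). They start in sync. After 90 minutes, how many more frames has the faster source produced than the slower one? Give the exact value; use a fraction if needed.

90 min = 5400 s.
A emits 24 × 5400 = 129600 frames; B emits 24000/1001 × 5400 = 129600000/1001.
Difference = 129600/1001 frames (≈ 129.4705); B is behind A.

129600/1001 frames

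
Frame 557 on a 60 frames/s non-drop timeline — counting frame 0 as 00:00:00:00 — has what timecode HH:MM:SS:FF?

00:00:09:17

557 ÷ 60 = 9 full seconds, remainder 17 frames.
9 s = 0 h 0 min 9 s.
Timecode: 00:00:09:17.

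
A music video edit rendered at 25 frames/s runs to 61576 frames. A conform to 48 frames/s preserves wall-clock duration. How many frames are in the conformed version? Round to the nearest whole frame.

118226 frames

Frames at target rate = 61576 × (48) / (25) = 2955648/25 ≈ 118225.920.
Nearest whole frame: 118226.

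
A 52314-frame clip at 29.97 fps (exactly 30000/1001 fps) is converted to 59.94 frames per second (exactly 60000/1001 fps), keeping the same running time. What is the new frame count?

104628 frames

Target frames = source frames × (target rate / source rate) = 52314 × (60000/1001)/(30000/1001) = 52314 × 2 = 104628.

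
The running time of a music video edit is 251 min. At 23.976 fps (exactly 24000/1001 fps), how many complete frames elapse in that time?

251 min = 15060 s.
Frames = 15060 × 24000/1001 = 361440000/1001 ≈ 361078.9211.
Complete frames: 361078.

361078 frames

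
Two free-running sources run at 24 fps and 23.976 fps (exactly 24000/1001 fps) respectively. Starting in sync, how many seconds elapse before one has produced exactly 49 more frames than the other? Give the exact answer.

The gap grows by |24000/1001 − 24| = 24/1001 frames per second.
Time for a 49-frame gap: 49 ÷ (24/1001) = 49049/24 s.

49049/24 seconds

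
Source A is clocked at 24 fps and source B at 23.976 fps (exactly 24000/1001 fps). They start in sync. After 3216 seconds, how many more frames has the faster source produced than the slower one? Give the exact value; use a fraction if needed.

77184/1001 frames

A emits 24 × 3216 = 77184 frames; B emits 24000/1001 × 3216 = 77184000/1001.
Difference = 77184/1001 frames (≈ 77.1069); B is behind A.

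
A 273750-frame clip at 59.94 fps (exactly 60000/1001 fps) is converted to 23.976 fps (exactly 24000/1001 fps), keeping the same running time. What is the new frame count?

Frames at target rate = 273750 × (24000/1001) / (60000/1001) = 109500.

109500 frames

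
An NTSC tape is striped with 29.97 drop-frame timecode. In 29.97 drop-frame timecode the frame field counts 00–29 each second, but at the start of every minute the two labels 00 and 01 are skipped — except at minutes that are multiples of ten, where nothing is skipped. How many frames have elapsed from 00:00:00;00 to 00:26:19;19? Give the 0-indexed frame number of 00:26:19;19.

47341

Complete 10-minute blocks: 2, each 17982 frames → 35964.
Remaining 6 whole minutes in the current block: 1800 + 5 × 1798 = 10790 frames.
Within the current minute: 19 × 30 + 19 − 2 = 587 (labels ;00/;01 skipped at this minute). Total = 35964 + 10790 + 587 = 47341.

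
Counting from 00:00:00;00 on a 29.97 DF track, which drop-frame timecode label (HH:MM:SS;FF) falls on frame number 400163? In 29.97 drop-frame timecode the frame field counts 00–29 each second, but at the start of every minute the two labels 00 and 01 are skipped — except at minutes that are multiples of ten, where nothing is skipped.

03:42:32;03

Each 10-minute DF block holds 10 × 60 × 30 − 9 × 2 = 17982 frames. 400163 ÷ 17982 → 22 full blocks, remainder 4559.
Within the partial block the first minute is 1800 frames and each further minute 1798, so 2 further minute boundaries passed. Total skipped labels = 18 × 22 + 2 × 2 = 400.
Non-drop label index = 400163 + 400 = 400563; at 30 labels/s that is 03:42:32:03, i.e. DF 03:42:32;03.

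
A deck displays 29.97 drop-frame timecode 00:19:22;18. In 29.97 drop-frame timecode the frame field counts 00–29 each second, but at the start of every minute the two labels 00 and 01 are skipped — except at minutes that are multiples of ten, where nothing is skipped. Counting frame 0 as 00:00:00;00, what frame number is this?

34842

Complete 10-minute blocks: 1, each 17982 frames → 17982.
Remaining 9 whole minutes in the current block: 1800 + 8 × 1798 = 16184 frames.
Within the current minute: 22 × 30 + 18 − 2 = 676 (labels ;00/;01 skipped at this minute). Total = 17982 + 16184 + 676 = 34842.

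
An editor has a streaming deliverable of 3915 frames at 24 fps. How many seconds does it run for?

Running time = 3915 / (24) = 163.125 s.

163.125 seconds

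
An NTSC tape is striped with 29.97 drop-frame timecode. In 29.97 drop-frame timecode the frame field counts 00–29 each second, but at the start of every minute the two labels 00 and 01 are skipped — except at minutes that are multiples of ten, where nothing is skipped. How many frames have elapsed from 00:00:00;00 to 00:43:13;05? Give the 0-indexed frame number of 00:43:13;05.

As if non-drop at 30 labels/s: (0 × 3600 + 43 × 60 + 13) × 30 + 5 = 77795.
Minute boundaries passed: 43; those not divisible by 10: 43 − 4 = 39; dropped labels = 2 × 39 = 78.
Actual frame index = 77795 − 78 = 77717.

77717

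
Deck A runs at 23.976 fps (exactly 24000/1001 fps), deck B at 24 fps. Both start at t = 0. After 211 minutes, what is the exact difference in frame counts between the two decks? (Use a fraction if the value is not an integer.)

303840/1001 frames

211 min = 12660 s.
A emits 24000/1001 × 12660 = 303840000/1001 frames; B emits 24 × 12660 = 303840.
Difference = 303840/1001 frames (≈ 303.5365); B is ahead of A.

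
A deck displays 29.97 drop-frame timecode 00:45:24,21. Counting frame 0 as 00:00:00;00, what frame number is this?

81659

As if non-drop at 30 labels/s: (0 × 3600 + 45 × 60 + 24) × 30 + 21 = 81741.
Minute boundaries passed: 45; those not divisible by 10: 45 − 4 = 41; dropped labels = 2 × 41 = 82.
Actual frame index = 81741 − 82 = 81659.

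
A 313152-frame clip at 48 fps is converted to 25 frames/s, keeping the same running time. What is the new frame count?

163100 frames

Target frames = source frames × (target rate / source rate) = 313152 × (25)/(48) = 313152 × 25/48 = 163100.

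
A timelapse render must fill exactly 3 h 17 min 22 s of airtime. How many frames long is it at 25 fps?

296050 frames

3 h 17 min 22 s = 11842 s.
Frames = 11842 × 25 = 296050.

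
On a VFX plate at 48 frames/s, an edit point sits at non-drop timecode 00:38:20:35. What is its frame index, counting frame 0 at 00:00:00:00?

110435

Total seconds to the label: (0 × 3600 + 38 × 60 + 20) = 2300.
Frame index = 2300 × 48 + 35 = 110435.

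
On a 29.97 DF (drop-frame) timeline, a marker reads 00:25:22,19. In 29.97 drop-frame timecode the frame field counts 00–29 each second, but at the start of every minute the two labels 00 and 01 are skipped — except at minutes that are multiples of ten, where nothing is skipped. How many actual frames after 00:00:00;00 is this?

Complete 10-minute blocks: 2, each 17982 frames → 35964.
Remaining 5 whole minutes in the current block: 1800 + 4 × 1798 = 8992 frames.
Within the current minute: 22 × 30 + 19 − 2 = 677 (labels ;00/;01 skipped at this minute). Total = 35964 + 8992 + 677 = 45633.

45633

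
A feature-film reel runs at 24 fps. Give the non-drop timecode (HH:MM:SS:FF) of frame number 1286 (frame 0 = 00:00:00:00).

1286 ÷ 24 = 53 full seconds, remainder 14 frames.
53 s = 0 h 0 min 53 s.
Timecode: 00:00:53:14.

00:00:53:14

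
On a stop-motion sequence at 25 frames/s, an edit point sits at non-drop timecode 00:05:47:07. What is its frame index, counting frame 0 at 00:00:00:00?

frame 8682

Total seconds to the label: (0 × 3600 + 5 × 60 + 47) = 347.
Frame index = 347 × 25 + 7 = 8682.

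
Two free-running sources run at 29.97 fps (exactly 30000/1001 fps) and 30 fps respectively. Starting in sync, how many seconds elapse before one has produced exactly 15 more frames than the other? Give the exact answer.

The gap grows by |30 − 30000/1001| = 30/1001 frames per second.
Time for a 15-frame gap: 15 ÷ (30/1001) = 500.5 s.

500.5 seconds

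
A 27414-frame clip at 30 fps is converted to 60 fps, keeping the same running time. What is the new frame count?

54828 frames

Target frames = source frames × (target rate / source rate) = 27414 × (60)/(30) = 27414 × 2 = 54828.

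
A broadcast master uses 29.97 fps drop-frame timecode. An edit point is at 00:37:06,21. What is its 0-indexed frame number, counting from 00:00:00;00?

66733

Complete 10-minute blocks: 3, each 17982 frames → 53946.
Remaining 7 whole minutes in the current block: 1800 + 6 × 1798 = 12588 frames.
Within the current minute: 6 × 30 + 21 − 2 = 199 (labels ;00/;01 skipped at this minute). Total = 53946 + 12588 + 199 = 66733.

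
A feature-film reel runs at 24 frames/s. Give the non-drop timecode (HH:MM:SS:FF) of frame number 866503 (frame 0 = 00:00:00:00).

866503 ÷ 24 = 36104 full seconds, remainder 7 frames.
36104 s = 10 h 1 min 44 s.
Timecode: 10:01:44:07.

10:01:44:07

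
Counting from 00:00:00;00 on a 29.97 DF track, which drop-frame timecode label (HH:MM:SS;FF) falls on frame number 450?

00:00:15;00

Each 10-minute DF block holds 10 × 60 × 30 − 9 × 2 = 17982 frames. 450 ÷ 17982 → 0 full blocks, remainder 450.
Within the partial block the first minute is 1800 frames and each further minute 1798, so 0 further minute boundaries passed. Total skipped labels = 18 × 0 + 2 × 0 = 0.
Non-drop label index = 450 + 0 = 450; at 30 labels/s that is 00:00:15:00, i.e. DF 00:00:15;00.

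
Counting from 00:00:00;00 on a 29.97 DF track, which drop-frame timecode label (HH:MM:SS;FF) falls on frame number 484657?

04:29:31;13

Ten DF minutes hold 17982 frames, so frame 484657 lies in block 26 (frames 467532–485513) with 17125 frames into that block.
The block's first minute is 1800 frames and the rest 1798 each; 17125 frames reaches minute 9, so 26 × 18 + 9 × 2 = 486 labels have been skipped so far.
Adding those back, label number 484657 + 486 = 485143 at 30 labels/s is 16171 s + 13 f = 4 h 29 min 31 s frame 13, i.e. 04:29:31;13.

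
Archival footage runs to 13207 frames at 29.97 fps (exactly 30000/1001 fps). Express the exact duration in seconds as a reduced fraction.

Running time = 13207 ÷ (30000/1001) = 13207 × 1001/30000 = 13220207/30000 s.

13220207/30000 seconds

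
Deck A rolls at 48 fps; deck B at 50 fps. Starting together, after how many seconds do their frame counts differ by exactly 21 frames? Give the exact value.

10.5 seconds

The gap grows by |50 − 48| = 2 frames per second.
Time for a 21-frame gap: 21 ÷ (2) = 10.5 s.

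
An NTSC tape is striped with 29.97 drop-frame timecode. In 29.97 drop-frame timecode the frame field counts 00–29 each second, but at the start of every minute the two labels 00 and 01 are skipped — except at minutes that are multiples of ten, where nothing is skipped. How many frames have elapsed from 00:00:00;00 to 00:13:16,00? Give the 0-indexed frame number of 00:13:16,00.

Complete 10-minute blocks: 1, each 17982 frames → 17982.
Remaining 3 whole minutes in the current block: 1800 + 2 × 1798 = 5396 frames.
Within the current minute: 16 × 30 + 0 − 2 = 478 (labels ;00/;01 skipped at this minute). Total = 17982 + 5396 + 478 = 23856.

23856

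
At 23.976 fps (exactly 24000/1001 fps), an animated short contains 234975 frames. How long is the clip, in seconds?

Running time = 234975 / (24000/1001) = 9800.415625 s.

9800.415625 seconds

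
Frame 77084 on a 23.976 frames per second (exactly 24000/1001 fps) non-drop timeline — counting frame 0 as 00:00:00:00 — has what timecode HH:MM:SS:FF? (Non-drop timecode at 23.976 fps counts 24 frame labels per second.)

00:53:31:20

77084 ÷ 24 = 3211 full seconds, remainder 20 frames.
3211 s = 0 h 53 min 31 s.
Timecode: 00:53:31:20.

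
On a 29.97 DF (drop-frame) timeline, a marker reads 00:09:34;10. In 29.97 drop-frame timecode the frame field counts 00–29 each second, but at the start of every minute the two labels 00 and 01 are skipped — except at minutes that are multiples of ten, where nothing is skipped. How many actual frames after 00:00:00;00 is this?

As if non-drop at 30 labels/s: (0 × 3600 + 9 × 60 + 34) × 30 + 10 = 17230.
Minute boundaries passed: 9; those not divisible by 10: 9 − 0 = 9; dropped labels = 2 × 9 = 18.
Actual frame index = 17230 − 18 = 17212.

17212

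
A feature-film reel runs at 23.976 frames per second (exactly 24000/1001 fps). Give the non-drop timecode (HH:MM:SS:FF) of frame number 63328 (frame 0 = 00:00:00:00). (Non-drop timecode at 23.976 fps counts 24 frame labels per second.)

00:43:58:16

63328 ÷ 24 = 2638 full seconds, remainder 16 frames.
2638 s = 0 h 43 min 58 s.
Timecode: 00:43:58:16.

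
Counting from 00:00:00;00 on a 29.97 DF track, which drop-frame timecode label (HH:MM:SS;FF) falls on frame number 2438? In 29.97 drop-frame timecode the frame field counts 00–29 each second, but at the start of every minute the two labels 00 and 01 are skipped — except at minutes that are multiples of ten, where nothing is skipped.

00:01:21;10

Each 10-minute DF block holds 10 × 60 × 30 − 9 × 2 = 17982 frames. 2438 ÷ 17982 → 0 full blocks, remainder 2438.
Within the partial block the first minute is 1800 frames and each further minute 1798, so 1 further minute boundary passed. Total skipped labels = 18 × 0 + 2 × 1 = 2.
Non-drop label index = 2438 + 2 = 2440; at 30 labels/s that is 00:01:21:10, i.e. DF 00:01:21;10.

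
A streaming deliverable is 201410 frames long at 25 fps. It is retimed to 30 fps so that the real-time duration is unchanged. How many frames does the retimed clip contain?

241692 frames

Target frames = source frames × (target rate / source rate) = 201410 × (30)/(25) = 201410 × 6/5 = 241692.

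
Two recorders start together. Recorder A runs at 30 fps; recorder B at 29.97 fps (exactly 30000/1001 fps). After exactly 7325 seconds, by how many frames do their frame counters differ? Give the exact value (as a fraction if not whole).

A emits 30 × 7325 = 219750 frames; B emits 30000/1001 × 7325 = 219750000/1001.
Difference = 219750/1001 frames (≈ 219.5305); B is behind A.

219750/1001 frames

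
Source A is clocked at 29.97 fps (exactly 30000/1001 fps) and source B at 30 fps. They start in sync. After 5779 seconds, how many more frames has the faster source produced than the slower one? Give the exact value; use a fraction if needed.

173370/1001 frames

A emits 30000/1001 × 5779 = 173370000/1001 frames; B emits 30 × 5779 = 173370.
Difference = 173370/1001 frames (≈ 173.1968); B is ahead of A.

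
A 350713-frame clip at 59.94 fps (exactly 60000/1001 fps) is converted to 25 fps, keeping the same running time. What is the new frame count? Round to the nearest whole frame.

Frames at target rate = 350713 × (25) / (60000/1001) = 351063713/2400 ≈ 146276.547.
Nearest whole frame: 146277.

146277 frames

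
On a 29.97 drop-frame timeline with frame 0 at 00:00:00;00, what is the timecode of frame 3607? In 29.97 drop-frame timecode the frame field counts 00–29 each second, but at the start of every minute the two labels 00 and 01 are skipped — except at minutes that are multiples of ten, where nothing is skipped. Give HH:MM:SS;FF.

Each 10-minute DF block holds 10 × 60 × 30 − 9 × 2 = 17982 frames. 3607 ÷ 17982 → 0 full blocks, remainder 3607.
Within the partial block the first minute is 1800 frames and each further minute 1798, so 2 further minute boundaries passed. Total skipped labels = 18 × 0 + 2 × 2 = 4.
Non-drop label index = 3607 + 4 = 3611; at 30 labels/s that is 00:02:00:11, i.e. DF 00:02:00;11.

00:02:00;11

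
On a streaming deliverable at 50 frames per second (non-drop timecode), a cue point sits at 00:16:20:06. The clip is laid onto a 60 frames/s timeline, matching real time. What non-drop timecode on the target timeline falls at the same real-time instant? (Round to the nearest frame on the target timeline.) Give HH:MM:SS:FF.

00:16:20:07

Source frame index: (0×3600 + 16×60 + 20) × 50 + 6 = 49006.
Real time: 49006 / (50) = 24503/25 s.
Target frame: (24503/25) × (60) = 294036/5 ≈ 58807.200 → 58807.
At 60 labels/s: frame 58807 → 00:16:20:07.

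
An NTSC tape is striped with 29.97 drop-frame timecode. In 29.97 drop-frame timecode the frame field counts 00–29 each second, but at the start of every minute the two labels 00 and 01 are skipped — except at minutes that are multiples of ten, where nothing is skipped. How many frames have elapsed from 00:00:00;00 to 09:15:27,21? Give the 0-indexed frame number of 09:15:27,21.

As if non-drop at 30 labels/s: (9 × 3600 + 15 × 60 + 27) × 30 + 21 = 999831.
Minute boundaries passed: 555; those not divisible by 10: 555 − 55 = 500; dropped labels = 2 × 500 = 1000.
Actual frame index = 999831 − 1000 = 998831.

998831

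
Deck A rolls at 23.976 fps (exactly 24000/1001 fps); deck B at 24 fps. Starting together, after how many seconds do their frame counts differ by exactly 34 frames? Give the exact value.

17017/12 seconds

The gap grows by |24 − 24000/1001| = 24/1001 frames per second.
Time for a 34-frame gap: 34 ÷ (24/1001) = 17017/12 s.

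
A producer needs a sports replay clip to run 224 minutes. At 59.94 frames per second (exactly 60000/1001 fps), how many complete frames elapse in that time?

224 min = 13440 s.
Frames = 13440 × 60000/1001 = 115200000/143 ≈ 805594.4056.
Complete frames: 805594.

805594 frames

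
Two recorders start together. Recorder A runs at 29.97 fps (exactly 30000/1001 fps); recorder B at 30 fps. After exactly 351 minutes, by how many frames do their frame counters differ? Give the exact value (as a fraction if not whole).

48600/77 frames

351 min = 21060 s.
A emits 30000/1001 × 21060 = 48600000/77 frames; B emits 30 × 21060 = 631800.
Difference = 48600/77 frames (≈ 631.1688); B is ahead of A.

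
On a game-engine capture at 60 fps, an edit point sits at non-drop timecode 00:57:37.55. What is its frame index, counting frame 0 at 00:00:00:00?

Total seconds to the label: (0 × 3600 + 57 × 60 + 37) = 3457.
Frame index = 3457 × 60 + 55 = 207475.

207475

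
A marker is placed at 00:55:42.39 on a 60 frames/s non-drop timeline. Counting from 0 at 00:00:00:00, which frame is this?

Total seconds to the label: (0 × 3600 + 55 × 60 + 42) = 3342.
Frame index = 3342 × 60 + 39 = 200559.

200559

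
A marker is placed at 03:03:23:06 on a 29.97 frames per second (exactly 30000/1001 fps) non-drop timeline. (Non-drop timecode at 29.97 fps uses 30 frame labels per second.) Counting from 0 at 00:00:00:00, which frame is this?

Total seconds to the label: (3 × 3600 + 3 × 60 + 23) = 11003.
Frame index = 11003 × 30 + 6 = 330096.

330096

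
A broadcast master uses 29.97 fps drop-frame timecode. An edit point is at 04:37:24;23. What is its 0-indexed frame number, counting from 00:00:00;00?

As if non-drop at 30 labels/s: (4 × 3600 + 37 × 60 + 24) × 30 + 23 = 499343.
Minute boundaries passed: 277; those not divisible by 10: 277 − 27 = 250; dropped labels = 2 × 250 = 500.
Actual frame index = 499343 − 500 = 498843.

498843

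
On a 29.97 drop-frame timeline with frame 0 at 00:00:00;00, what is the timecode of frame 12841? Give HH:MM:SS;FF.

Ten DF minutes hold 17982 frames, so frame 12841 lies in block 0 (frames 0–17981) with 12841 frames into that block.
The block's first minute is 1800 frames and the rest 1798 each; 12841 frames reaches minute 7, so 0 × 18 + 7 × 2 = 14 labels have been skipped so far.
Adding those back, label number 12841 + 14 = 12855 at 30 labels/s is 428 s + 15 f = 0 h 7 min 8 s frame 15, i.e. 00:07:08;15.

00:07:08;15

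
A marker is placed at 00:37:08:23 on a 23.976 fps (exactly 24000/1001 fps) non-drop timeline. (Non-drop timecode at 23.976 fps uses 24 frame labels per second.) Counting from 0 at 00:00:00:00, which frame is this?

Total seconds to the label: (0 × 3600 + 37 × 60 + 8) = 2228.
Frame index = 2228 × 24 + 23 = 53495.

53495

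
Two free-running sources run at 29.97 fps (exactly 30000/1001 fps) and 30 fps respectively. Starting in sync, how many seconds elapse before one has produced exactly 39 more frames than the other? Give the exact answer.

The gap grows by |30 − 30000/1001| = 30/1001 frames per second.
Time for a 39-frame gap: 39 ÷ (30/1001) = 1301.3 s.

1301.3 seconds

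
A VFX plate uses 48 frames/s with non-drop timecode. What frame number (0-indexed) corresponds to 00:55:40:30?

frame 160350

Total seconds to the label: (0 × 3600 + 55 × 60 + 40) = 3340.
Frame index = 3340 × 48 + 30 = 160350.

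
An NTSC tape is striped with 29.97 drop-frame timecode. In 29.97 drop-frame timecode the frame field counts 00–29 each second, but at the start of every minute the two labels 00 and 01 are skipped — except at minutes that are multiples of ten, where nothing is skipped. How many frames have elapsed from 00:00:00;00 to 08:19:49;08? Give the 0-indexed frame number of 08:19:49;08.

Complete 10-minute blocks: 49, each 17982 frames → 881118.
Remaining 9 whole minutes in the current block: 1800 + 8 × 1798 = 16184 frames.
Within the current minute: 49 × 30 + 8 − 2 = 1476 (labels ;00/;01 skipped at this minute). Total = 881118 + 16184 + 1476 = 898778.

898778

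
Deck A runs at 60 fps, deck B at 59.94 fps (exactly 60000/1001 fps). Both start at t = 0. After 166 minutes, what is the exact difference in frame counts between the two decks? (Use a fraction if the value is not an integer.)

166 min = 9960 s.
A emits 60 × 9960 = 597600 frames; B emits 60000/1001 × 9960 = 597600000/1001.
Difference = 597600/1001 frames (≈ 597.0030); B is behind A.

597600/1001 frames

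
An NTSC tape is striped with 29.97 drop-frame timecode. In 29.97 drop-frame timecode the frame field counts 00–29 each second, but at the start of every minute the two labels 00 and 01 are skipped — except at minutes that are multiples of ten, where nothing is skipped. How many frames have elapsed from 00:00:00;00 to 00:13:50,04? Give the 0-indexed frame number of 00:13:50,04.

24880

As if non-drop at 30 labels/s: (0 × 3600 + 13 × 60 + 50) × 30 + 4 = 24904.
Minute boundaries passed: 13; those not divisible by 10: 13 − 1 = 12; dropped labels = 2 × 12 = 24.
Actual frame index = 24904 − 24 = 24880.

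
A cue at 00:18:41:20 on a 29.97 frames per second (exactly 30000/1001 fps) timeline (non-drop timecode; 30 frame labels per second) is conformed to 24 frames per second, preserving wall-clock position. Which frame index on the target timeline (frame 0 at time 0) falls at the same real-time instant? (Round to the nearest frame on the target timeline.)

Source frame index: (0×3600 + 18×60 + 41) × 30 + 20 = 33650.
Real time: 33650 / (30000/1001) = 673673/600 s.
Target frame: (673673/600) × (24) = 673673/25 ≈ 26946.920 → 26947.

frame 26947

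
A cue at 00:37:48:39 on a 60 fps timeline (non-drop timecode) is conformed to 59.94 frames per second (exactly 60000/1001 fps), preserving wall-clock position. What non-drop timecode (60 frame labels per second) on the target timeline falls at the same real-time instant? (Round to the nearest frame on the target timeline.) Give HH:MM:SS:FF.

00:37:46:23

Source frame index: (0×3600 + 37×60 + 48) × 60 + 39 = 136119.
Real time: 136119 / (60) = 45373/20 s.
Target frame: (45373/20) × (60000/1001) = 136119000/1001 ≈ 135983.017 → 135983.
At 60 labels/s: frame 135983 → 00:37:46:23.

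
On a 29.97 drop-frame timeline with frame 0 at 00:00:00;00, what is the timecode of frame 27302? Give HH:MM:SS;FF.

Each 10-minute DF block holds 10 × 60 × 30 − 9 × 2 = 17982 frames. 27302 ÷ 17982 → 1 full block, remainder 9320.
Within the partial block the first minute is 1800 frames and each further minute 1798, so 5 further minute boundaries passed. Total skipped labels = 18 × 1 + 2 × 5 = 28.
Non-drop label index = 27302 + 28 = 27330; at 30 labels/s that is 00:15:11:00, i.e. DF 00:15:11;00.

00:15:11;00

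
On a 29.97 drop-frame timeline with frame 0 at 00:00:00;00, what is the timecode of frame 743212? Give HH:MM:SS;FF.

06:53:18;16

Ten DF minutes hold 17982 frames, so frame 743212 lies in block 41 (frames 737262–755243) with 5950 frames into that block.
The block's first minute is 1800 frames and the rest 1798 each; 5950 frames reaches minute 3, so 41 × 18 + 3 × 2 = 744 labels have been skipped so far.
Adding those back, label number 743212 + 744 = 743956 at 30 labels/s is 24798 s + 16 f = 6 h 53 min 18 s frame 16, i.e. 06:53:18;16.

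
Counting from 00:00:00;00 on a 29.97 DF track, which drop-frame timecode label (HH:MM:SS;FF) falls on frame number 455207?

04:13:08;23

Each 10-minute DF block holds 10 × 60 × 30 − 9 × 2 = 17982 frames. 455207 ÷ 17982 → 25 full blocks, remainder 5657.
Within the partial block the first minute is 1800 frames and each further minute 1798, so 3 further minute boundaries passed. Total skipped labels = 18 × 25 + 2 × 3 = 456.
Non-drop label index = 455207 + 456 = 455663; at 30 labels/s that is 04:13:08:23, i.e. DF 04:13:08;23.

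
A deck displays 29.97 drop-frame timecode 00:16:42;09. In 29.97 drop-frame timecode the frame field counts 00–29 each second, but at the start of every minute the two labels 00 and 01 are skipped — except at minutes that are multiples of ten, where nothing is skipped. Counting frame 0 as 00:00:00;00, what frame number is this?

30039

As if non-drop at 30 labels/s: (0 × 3600 + 16 × 60 + 42) × 30 + 9 = 30069.
Minute boundaries passed: 16; those not divisible by 10: 16 − 1 = 15; dropped labels = 2 × 15 = 30.
Actual frame index = 30069 − 30 = 30039.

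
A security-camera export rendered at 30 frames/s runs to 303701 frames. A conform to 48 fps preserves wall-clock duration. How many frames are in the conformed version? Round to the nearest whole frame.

485922 frames

Frames at target rate = 303701 × (48) / (30) = 2429608/5 ≈ 485921.600.
Nearest whole frame: 485922.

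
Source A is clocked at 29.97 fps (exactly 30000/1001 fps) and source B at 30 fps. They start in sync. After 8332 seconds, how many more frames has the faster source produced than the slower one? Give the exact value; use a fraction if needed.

A emits 30000/1001 × 8332 = 249960000/1001 frames; B emits 30 × 8332 = 249960.
Difference = 249960/1001 frames (≈ 249.7103); B is ahead of A.

249960/1001 frames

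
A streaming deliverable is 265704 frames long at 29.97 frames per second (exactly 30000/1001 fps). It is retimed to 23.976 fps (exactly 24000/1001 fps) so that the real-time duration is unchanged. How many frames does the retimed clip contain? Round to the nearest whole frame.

212563 frames

Frames at target rate = 265704 × (24000/1001) / (30000/1001) = 1062816/5 ≈ 212563.200.
Nearest whole frame: 212563.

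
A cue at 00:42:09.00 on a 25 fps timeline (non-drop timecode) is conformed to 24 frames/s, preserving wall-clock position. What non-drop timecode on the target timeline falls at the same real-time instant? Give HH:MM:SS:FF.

00:42:09:00

Source frame index: (0×3600 + 42×60 + 9) × 25 + 0 = 63225.
Real time: 63225 / (25) = 2529 s.
Target frame: (2529) × (24) = 60696.
At 24 labels/s: frame 60696 → 00:42:09:00.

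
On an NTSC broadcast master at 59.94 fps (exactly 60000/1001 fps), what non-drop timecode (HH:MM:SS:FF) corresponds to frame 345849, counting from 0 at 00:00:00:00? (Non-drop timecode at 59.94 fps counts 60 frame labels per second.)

345849 ÷ 60 = 5764 full seconds, remainder 9 frames.
5764 s = 1 h 36 min 4 s.
Timecode: 01:36:04:09.

01:36:04:09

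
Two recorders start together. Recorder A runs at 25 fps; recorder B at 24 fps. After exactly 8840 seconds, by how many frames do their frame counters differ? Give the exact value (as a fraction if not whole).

A emits 25 × 8840 = 221000 frames; B emits 24 × 8840 = 212160.
Difference = 8840 frames; B is behind A.

8840 frames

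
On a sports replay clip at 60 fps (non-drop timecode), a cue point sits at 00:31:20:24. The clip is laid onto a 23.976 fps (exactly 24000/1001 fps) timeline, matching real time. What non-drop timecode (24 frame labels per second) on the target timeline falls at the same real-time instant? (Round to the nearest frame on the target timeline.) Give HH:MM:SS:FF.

00:31:18:13

Source frame index: (0×3600 + 31×60 + 20) × 60 + 24 = 112824.
Real time: 112824 / (60) = 9402/5 s.
Target frame: (9402/5) × (24000/1001) = 45129600/1001 ≈ 45084.515 → 45085.
At 24 labels/s: frame 45085 → 00:31:18:13.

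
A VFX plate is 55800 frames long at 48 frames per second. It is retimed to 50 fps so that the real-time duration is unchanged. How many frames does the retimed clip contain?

58125 frames

Target frames = source frames × (target rate / source rate) = 55800 × (50)/(48) = 55800 × 25/24 = 58125.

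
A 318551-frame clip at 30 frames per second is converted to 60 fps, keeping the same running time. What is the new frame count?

Target frames = source frames × (target rate / source rate) = 318551 × (60)/(30) = 318551 × 2 = 637102.

637102 frames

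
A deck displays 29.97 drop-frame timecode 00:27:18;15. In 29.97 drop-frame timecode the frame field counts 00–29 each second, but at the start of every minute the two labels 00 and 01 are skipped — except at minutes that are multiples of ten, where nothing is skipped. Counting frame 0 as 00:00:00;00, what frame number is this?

49105

As if non-drop at 30 labels/s: (0 × 3600 + 27 × 60 + 18) × 30 + 15 = 49155.
Minute boundaries passed: 27; those not divisible by 10: 27 − 2 = 25; dropped labels = 2 × 25 = 50.
Actual frame index = 49155 − 50 = 49105.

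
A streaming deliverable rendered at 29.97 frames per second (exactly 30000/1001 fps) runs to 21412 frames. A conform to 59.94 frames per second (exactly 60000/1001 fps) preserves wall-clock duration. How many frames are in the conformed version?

Frames at target rate = 21412 × (60000/1001) / (30000/1001) = 42824.

42824 frames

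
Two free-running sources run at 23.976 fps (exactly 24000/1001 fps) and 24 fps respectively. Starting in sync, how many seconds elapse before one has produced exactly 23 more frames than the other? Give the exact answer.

The gap grows by |24 − 24000/1001| = 24/1001 frames per second.
Time for a 23-frame gap: 23 ÷ (24/1001) = 23023/24 s.

23023/24 seconds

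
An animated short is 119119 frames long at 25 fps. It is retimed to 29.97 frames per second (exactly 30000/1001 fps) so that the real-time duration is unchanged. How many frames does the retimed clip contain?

142800 frames

Target frames = source frames × (target rate / source rate) = 119119 × (30000/1001)/(25) = 119119 × 1200/1001 = 142800.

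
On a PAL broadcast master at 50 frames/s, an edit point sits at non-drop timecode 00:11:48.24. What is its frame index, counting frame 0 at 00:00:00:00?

frame 35424

Total seconds to the label: (0 × 3600 + 11 × 60 + 48) = 708.
Frame index = 708 × 50 + 24 = 35424.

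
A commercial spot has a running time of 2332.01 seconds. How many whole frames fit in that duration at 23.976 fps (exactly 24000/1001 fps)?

55912 frames

Frames = 2332.01 × 24000/1001 = 55968240/1001 ≈ 55912.3277.
Complete frames: 55912.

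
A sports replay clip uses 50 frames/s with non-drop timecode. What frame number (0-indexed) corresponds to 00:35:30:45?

frame 106545

Total seconds to the label: (0 × 3600 + 35 × 60 + 30) = 2130.
Frame index = 2130 × 50 + 45 = 106545.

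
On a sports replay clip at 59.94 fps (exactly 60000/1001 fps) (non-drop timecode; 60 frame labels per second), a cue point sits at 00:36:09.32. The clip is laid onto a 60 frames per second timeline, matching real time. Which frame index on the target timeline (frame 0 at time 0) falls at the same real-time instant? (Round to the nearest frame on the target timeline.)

Source frame index: (0×3600 + 36×60 + 9) × 60 + 32 = 130172.
Real time: 130172 / (60000/1001) = 32575543/15000 s.
Target frame: (32575543/15000) × (60) = 32575543/250 ≈ 130302.172 → 130302.

frame 130302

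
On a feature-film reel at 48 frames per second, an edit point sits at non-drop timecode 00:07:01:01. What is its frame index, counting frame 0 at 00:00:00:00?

frame 20209

Total seconds to the label: (0 × 3600 + 7 × 60 + 1) = 421.
Frame index = 421 × 48 + 1 = 20209.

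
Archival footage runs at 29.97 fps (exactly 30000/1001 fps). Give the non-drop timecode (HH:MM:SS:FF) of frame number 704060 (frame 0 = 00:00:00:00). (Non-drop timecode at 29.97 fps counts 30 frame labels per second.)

704060 ÷ 30 = 23468 full seconds, remainder 20 frames.
23468 s = 6 h 31 min 8 s.
Timecode: 06:31:08:20.

06:31:08:20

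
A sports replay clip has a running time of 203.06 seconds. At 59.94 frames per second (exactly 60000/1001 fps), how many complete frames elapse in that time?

12171 frames

Frames = 203.06 × 60000/1001 = 85200/7 ≈ 12171.4286.
Complete frames: 12171.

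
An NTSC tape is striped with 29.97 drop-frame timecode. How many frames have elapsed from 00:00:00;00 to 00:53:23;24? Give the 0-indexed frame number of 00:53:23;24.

Complete 10-minute blocks: 5, each 17982 frames → 89910.
Remaining 3 whole minutes in the current block: 1800 + 2 × 1798 = 5396 frames.
Within the current minute: 23 × 30 + 24 − 2 = 712 (labels ;00/;01 skipped at this minute). Total = 89910 + 5396 + 712 = 96018.

96018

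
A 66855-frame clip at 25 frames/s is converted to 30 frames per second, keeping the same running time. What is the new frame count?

80226 frames

Target frames = source frames × (target rate / source rate) = 66855 × (30)/(25) = 66855 × 6/5 = 80226.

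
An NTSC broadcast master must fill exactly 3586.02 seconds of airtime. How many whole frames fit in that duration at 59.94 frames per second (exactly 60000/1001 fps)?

Frames = 3586.02 × 60000/1001 = 215161200/1001 ≈ 214946.2537.
Complete frames: 214946.

214946 frames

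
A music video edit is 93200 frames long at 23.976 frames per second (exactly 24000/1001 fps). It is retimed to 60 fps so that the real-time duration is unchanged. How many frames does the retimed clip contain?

Target frames = source frames × (target rate / source rate) = 93200 × (60)/(24000/1001) = 93200 × 1001/400 = 233233.

233233 frames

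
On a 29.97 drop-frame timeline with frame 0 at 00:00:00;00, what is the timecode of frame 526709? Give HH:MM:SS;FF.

Ten DF minutes hold 17982 frames, so frame 526709 lies in block 29 (frames 521478–539459) with 5231 frames into that block.
The block's first minute is 1800 frames and the rest 1798 each; 5231 frames reaches minute 2, so 29 × 18 + 2 × 2 = 526 labels have been skipped so far.
Adding those back, label number 526709 + 526 = 527235 at 30 labels/s is 17574 s + 15 f = 4 h 52 min 54 s frame 15, i.e. 04:52:54;15.

04:52:54;15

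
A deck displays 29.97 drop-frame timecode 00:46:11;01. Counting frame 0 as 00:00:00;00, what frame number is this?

Complete 10-minute blocks: 4, each 17982 frames → 71928.
Remaining 6 whole minutes in the current block: 1800 + 5 × 1798 = 10790 frames.
Within the current minute: 11 × 30 + 1 − 2 = 329 (labels ;00/;01 skipped at this minute). Total = 71928 + 10790 + 329 = 83047.

83047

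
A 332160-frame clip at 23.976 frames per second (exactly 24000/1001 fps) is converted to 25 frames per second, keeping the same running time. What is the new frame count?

346346 frames

Target frames = source frames × (target rate / source rate) = 332160 × (25)/(24000/1001) = 332160 × 1001/960 = 346346.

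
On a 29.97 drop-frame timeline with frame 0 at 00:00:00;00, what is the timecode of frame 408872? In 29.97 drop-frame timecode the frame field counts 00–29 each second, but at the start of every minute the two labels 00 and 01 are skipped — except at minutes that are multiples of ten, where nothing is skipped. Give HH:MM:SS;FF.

03:47:22;22

Ten DF minutes hold 17982 frames, so frame 408872 lies in block 22 (frames 395604–413585) with 13268 frames into that block.
The block's first minute is 1800 frames and the rest 1798 each; 13268 frames reaches minute 7, so 22 × 18 + 7 × 2 = 410 labels have been skipped so far.
Adding those back, label number 408872 + 410 = 409282 at 30 labels/s is 13642 s + 22 f = 3 h 47 min 22 s frame 22, i.e. 03:47:22;22.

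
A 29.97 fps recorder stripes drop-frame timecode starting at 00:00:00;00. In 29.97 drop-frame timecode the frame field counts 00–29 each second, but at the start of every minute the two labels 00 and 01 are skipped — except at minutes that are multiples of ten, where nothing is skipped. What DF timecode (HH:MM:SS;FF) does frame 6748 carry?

00:03:45;04

Each 10-minute DF block holds 10 × 60 × 30 − 9 × 2 = 17982 frames. 6748 ÷ 17982 → 0 full blocks, remainder 6748.
Within the partial block the first minute is 1800 frames and each further minute 1798, so 3 further minute boundaries passed. Total skipped labels = 18 × 0 + 2 × 3 = 6.
Non-drop label index = 6748 + 6 = 6754; at 30 labels/s that is 00:03:45:04, i.e. DF 00:03:45;04.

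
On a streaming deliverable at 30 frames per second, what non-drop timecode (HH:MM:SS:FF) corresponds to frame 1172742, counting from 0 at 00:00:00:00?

1172742 ÷ 30 = 39091 full seconds, remainder 12 frames.
39091 s = 10 h 51 min 31 s.
Timecode: 10:51:31:12.

10:51:31:12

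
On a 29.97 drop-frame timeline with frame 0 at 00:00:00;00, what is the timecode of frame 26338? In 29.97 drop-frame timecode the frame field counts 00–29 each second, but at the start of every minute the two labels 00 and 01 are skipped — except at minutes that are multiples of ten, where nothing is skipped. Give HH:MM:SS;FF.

Ten DF minutes hold 17982 frames, so frame 26338 lies in block 1 (frames 17982–35963) with 8356 frames into that block.
The block's first minute is 1800 frames and the rest 1798 each; 8356 frames reaches minute 4, so 1 × 18 + 4 × 2 = 26 labels have been skipped so far.
Adding those back, label number 26338 + 26 = 26364 at 30 labels/s is 878 s + 24 f = 0 h 14 min 38 s frame 24, i.e. 00:14:38;24.

00:14:38;24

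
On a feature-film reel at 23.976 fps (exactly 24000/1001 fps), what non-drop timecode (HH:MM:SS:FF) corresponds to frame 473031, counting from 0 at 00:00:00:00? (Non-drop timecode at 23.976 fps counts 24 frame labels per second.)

05:28:29:15

473031 ÷ 24 = 19709 full seconds, remainder 15 frames.
19709 s = 5 h 28 min 29 s.
Timecode: 05:28:29:15.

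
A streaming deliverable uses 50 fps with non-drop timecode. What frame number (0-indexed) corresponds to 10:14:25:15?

Total seconds to the label: (10 × 3600 + 14 × 60 + 25) = 36865.
Frame index = 36865 × 50 + 15 = 1843265.

frame 1843265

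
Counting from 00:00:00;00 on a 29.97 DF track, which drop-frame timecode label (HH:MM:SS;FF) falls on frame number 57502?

00:31:58;18

Each 10-minute DF block holds 10 × 60 × 30 − 9 × 2 = 17982 frames. 57502 ÷ 17982 → 3 full blocks, remainder 3556.
Within the partial block the first minute is 1800 frames and each further minute 1798, so 1 further minute boundary passed. Total skipped labels = 18 × 3 + 2 × 1 = 56.
Non-drop label index = 57502 + 56 = 57558; at 30 labels/s that is 00:31:58:18, i.e. DF 00:31:58;18.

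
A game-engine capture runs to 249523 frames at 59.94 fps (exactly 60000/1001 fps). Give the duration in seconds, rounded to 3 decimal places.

4162.875 seconds

Running time = 249523 × 1001/60000 = 249772523/60000 s ≈ 4162.875 s.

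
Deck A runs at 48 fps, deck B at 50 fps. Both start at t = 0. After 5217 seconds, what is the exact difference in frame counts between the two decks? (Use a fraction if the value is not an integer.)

A emits 48 × 5217 = 250416 frames; B emits 50 × 5217 = 260850.
Difference = 10434 frames; B is ahead of A.

10434 frames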